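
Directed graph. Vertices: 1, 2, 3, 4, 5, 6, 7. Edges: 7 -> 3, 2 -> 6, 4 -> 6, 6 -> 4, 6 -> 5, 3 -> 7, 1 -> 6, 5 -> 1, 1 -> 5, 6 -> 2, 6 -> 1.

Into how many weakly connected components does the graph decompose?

2

From 1: component {1, 2, 4, 5, 6}.
From 3: component {3, 7}.
That's 2 components.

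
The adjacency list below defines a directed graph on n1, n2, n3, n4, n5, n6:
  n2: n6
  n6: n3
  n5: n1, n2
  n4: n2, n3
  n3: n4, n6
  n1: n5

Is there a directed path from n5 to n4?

Yes

Explore from n5.
Distance 1: reach n1, n2.
Distance 2: reach n6.
Distance 3: reach n3.
Distance 4: reach n4.
Found n4.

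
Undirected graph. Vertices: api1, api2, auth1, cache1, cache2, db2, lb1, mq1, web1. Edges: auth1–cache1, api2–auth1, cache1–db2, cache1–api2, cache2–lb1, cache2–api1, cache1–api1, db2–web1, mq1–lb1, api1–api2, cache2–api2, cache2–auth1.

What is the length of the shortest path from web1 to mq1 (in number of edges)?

6

Distance 0: web1.
Distance 1: db2.
Distance 2: cache1.
Distance 3: api1, api2, auth1.
Distance 4: cache2.
Distance 5: lb1.
Distance 6: mq1 — contains mq1.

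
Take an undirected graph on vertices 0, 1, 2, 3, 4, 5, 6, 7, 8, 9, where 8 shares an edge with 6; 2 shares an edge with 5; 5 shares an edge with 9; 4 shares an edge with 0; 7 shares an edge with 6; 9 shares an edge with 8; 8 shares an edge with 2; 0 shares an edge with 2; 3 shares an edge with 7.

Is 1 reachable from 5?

No

Explore from 5.
Distance 1: reach 2, 9.
Distance 2: reach 0, 8.
Distance 3: reach 4, 6.
Distance 4: reach 7.
Distance 5: reach 3.
The search is exhausted without reaching 1; it lies in a different component.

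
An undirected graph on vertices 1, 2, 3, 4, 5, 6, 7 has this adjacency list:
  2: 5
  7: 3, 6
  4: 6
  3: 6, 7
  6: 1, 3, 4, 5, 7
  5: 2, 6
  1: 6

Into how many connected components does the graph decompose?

1

From 1: component {1, 2, 3, 4, 5, 6, 7}.
That's 1 component.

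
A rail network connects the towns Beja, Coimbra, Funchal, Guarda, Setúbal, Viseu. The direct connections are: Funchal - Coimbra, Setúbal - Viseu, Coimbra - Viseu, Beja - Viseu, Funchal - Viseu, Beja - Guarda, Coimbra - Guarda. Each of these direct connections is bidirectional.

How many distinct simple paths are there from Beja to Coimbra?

Beja–Guarda–Coimbra
Beja–Viseu–Coimbra
Beja–Viseu–Funchal–Coimbra

3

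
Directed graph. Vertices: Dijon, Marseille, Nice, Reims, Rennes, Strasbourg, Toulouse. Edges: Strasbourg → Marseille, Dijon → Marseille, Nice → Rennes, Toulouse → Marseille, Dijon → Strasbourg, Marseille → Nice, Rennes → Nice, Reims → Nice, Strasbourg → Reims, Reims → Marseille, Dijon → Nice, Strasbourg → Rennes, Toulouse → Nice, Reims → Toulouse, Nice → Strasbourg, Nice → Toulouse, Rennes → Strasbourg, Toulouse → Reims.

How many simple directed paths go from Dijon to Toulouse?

11

Dijon→Marseille→Nice→Rennes→Strasbourg→Reims→Toulouse
Dijon→Marseille→Nice→Strasbourg→Reims→Toulouse
Dijon→Marseille→Nice→Toulouse
Dijon→Nice→Rennes→Strasbourg→Reims→Toulouse
Dijon→Nice→Strasbourg→Reims→Toulouse
Dijon→Nice→Toulouse
Dijon→Strasbourg→Marseille→Nice→Toulouse
Dijon→Strasbourg→Reims→Marseille→Nice→Toulouse
Dijon→Strasbourg→Reims→Nice→Toulouse
Dijon→Strasbourg→Reims→Toulouse
Dijon→Strasbourg→Rennes→Nice→Toulouse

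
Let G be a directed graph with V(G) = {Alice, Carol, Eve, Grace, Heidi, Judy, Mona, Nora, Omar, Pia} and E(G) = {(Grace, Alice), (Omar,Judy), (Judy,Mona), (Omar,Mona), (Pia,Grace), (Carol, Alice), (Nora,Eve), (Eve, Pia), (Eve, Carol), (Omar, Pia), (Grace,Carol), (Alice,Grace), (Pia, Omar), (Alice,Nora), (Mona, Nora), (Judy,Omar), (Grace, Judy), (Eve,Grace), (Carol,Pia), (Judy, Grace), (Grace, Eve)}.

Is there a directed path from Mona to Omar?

Yes

Explore from Mona.
Distance 1: reach Nora.
Distance 2: reach Eve.
Distance 3: reach Carol, Grace, Pia.
Distance 4: reach Alice, Judy, Omar.
Found Omar.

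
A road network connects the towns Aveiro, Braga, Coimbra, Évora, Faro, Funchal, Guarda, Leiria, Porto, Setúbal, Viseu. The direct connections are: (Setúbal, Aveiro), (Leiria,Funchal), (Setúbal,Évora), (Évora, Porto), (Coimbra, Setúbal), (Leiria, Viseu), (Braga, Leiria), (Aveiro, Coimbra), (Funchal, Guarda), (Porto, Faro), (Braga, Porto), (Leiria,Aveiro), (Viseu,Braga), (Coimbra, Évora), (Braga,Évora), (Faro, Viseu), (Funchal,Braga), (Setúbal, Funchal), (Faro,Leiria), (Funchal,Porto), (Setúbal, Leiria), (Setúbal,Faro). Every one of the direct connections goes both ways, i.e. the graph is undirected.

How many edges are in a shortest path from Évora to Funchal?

Distance 0: Évora.
Distance 1: Braga, Coimbra, Porto, Setúbal.
Distance 2: Aveiro, Faro, Funchal, Leiria, Viseu — contains Funchal.

2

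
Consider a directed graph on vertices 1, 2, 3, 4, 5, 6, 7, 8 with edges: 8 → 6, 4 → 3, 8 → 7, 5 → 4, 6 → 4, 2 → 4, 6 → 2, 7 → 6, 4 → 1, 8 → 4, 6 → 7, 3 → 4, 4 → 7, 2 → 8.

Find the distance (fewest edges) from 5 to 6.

3

Distance 0: 5.
Distance 1: 4.
Distance 2: 1, 3, 7.
Distance 3: 6 — contains 6.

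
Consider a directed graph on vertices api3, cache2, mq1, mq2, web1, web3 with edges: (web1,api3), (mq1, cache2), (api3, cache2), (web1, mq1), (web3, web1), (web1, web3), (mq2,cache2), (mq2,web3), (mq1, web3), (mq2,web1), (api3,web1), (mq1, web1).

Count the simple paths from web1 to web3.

web1→mq1→web3
web1→web3

2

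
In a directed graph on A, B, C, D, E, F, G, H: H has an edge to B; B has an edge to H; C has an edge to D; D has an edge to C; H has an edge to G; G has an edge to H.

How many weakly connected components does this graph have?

From A: component {A}.
From B: component {B, G, H}.
From C: component {C, D}.
From E: component {E}.
From F: component {F}.
That's 5 components.

5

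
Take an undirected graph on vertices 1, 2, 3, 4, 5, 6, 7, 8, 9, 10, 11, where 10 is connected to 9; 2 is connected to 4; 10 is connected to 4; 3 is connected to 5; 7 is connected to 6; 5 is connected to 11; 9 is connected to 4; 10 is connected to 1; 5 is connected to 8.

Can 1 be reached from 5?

No

Explore from 5.
Distance 1: reach 3, 8, 11.
The search is exhausted without reaching 1; it lies in a different component.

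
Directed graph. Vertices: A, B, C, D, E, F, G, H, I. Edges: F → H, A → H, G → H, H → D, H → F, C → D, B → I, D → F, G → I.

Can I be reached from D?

No

Explore from D.
Distance 1: reach F.
Distance 2: reach H.
The search from D is exhausted; no directed path reaches I.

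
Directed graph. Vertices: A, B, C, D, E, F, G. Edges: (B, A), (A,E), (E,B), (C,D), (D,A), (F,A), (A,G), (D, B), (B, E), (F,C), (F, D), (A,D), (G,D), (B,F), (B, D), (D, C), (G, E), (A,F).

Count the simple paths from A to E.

A→D→B→E
A→E
A→F→C→D→B→E
A→F→D→B→E
A→G→D→B→E
A→G→E

6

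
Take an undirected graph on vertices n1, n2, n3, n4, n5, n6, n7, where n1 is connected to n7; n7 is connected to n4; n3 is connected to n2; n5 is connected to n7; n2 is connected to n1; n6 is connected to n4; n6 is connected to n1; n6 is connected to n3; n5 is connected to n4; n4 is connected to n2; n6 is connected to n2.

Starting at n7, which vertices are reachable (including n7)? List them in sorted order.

Start at n7.
Its neighbours: n1, n4, n5.
Then their neighbours: n2, n6.
Then next layer: n3.
Every vertex is now reached.

n1, n2, n3, n4, n5, n6, n7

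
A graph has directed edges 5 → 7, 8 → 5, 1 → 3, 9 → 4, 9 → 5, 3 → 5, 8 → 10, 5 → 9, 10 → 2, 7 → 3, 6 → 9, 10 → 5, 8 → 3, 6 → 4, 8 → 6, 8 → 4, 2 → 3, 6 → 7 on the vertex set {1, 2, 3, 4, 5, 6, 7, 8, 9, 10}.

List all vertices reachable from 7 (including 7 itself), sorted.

3, 4, 5, 7, 9

Start at 7.
Its neighbours: 3.
Then their neighbours: 5.
Then next layer: 9.
Then next layer: 4.
Nothing further is reachable.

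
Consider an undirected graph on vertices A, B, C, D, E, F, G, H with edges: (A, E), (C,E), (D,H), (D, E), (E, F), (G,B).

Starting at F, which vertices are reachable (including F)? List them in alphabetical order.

A, C, D, E, F, H

Start at F.
Its neighbours: E.
Then their neighbours: A, C, D.
Then next layer: H.
Nothing further is reachable.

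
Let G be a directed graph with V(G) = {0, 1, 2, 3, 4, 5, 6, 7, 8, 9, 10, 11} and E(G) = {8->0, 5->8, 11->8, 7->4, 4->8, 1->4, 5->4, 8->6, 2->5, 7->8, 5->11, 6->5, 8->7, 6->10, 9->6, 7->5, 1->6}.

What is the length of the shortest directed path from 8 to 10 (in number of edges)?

Distance 0: 8.
Distance 1: 0, 6, 7.
Distance 2: 4, 5, 10 — contains 10.

2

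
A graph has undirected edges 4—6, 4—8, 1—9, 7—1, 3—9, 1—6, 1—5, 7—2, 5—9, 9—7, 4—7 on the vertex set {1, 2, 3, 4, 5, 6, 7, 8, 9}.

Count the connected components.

From 1: component {1, 2, 3, 4, 5, 6, 7, 8, 9}.
That's 1 component.

1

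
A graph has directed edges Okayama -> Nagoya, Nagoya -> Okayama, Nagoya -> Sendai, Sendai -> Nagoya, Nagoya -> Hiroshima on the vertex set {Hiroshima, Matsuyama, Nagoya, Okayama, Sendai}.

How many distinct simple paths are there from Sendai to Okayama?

1

Sendai→Nagoya→Okayama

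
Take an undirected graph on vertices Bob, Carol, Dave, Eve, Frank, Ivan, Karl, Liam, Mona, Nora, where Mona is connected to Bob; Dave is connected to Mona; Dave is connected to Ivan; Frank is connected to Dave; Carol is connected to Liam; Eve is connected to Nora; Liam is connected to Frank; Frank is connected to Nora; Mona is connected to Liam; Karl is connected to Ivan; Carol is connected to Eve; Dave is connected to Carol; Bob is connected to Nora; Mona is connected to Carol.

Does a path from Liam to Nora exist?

Yes

Explore from Liam.
Distance 1: reach Carol, Frank, Mona.
Distance 2: reach Bob, Dave, Eve, Nora.
Found Nora.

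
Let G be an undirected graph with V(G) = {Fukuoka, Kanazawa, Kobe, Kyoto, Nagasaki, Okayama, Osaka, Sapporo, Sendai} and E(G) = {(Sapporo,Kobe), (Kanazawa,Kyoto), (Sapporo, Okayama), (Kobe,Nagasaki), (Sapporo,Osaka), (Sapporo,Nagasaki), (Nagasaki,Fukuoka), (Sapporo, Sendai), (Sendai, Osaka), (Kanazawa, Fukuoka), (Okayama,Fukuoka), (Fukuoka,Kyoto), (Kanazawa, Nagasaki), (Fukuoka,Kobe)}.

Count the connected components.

1

From Fukuoka: component {Fukuoka, Kanazawa, Kobe, Kyoto, Nagasaki, Okayama, Osaka, Sapporo, Sendai}.
That's 1 component.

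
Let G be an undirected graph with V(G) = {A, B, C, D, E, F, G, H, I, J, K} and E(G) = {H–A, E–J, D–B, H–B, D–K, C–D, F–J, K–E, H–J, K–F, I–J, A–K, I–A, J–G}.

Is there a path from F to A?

Yes

Explore from F.
Distance 1: reach J, K.
Distance 2: reach A, D, E, G, H, I.
Found A.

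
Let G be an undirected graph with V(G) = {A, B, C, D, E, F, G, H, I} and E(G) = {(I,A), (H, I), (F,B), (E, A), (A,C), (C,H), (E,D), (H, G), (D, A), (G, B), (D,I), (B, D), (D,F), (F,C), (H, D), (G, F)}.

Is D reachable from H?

Explore from H.
Distance 1: reach C, D, G, I.
Found D.

Yes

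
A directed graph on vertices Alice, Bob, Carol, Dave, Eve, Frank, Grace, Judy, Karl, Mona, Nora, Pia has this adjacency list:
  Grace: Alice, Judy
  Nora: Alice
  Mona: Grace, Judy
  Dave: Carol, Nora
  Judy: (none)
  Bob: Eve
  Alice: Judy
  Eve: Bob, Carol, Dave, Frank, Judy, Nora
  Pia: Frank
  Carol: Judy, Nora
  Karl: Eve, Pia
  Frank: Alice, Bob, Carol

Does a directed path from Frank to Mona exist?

Explore from Frank.
Distance 1: reach Alice, Bob, Carol.
Distance 2: reach Eve, Judy, Nora.
Distance 3: reach Dave.
The search from Frank is exhausted; no directed path reaches Mona.

No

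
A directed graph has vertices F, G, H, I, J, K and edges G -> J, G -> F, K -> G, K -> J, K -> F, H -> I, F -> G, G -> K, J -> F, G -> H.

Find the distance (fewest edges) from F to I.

Distance 0: F.
Distance 1: G.
Distance 2: H, J, K.
Distance 3: I — contains I.

3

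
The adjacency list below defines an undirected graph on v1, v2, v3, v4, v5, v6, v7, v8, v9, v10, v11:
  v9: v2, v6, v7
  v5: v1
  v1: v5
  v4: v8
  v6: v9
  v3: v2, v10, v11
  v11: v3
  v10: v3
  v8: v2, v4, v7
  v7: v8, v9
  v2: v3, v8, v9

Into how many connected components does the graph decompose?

From v1: component {v1, v5}.
From v2: component {v2, v3, v4, v6, v7, v8, v9, v10, v11}.
That's 2 components.

2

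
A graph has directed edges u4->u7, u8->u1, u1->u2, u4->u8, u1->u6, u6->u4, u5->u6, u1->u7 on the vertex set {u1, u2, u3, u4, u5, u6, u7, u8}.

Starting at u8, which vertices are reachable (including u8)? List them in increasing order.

Start at u8.
Its neighbours: u1.
Then their neighbours: u2, u6, u7.
Then next layer: u4.
Nothing further is reachable.

u1, u2, u4, u6, u7, u8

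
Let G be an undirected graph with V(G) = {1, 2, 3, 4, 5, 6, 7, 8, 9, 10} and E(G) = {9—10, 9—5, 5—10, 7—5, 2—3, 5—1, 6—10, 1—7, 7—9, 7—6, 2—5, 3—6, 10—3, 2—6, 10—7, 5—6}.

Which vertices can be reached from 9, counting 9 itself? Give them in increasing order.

Start at 9.
Its neighbours: 5, 7, 10.
Then their neighbours: 1, 2, 3, 6.
Nothing further is reachable.

1, 2, 3, 5, 6, 7, 9, 10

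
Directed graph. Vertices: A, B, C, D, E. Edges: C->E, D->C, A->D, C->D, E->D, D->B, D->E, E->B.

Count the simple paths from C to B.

C→D→B
C→D→E→B
C→E→B
C→E→D→B

4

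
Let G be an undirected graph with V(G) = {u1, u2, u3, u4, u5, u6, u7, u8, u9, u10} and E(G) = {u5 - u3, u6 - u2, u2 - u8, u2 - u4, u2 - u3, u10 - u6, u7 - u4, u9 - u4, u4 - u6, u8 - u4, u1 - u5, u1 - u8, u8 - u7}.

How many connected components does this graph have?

1

From u1: component {u1, u2, u3, u4, u5, u6, u7, u8, u9, u10}.
That's 1 component.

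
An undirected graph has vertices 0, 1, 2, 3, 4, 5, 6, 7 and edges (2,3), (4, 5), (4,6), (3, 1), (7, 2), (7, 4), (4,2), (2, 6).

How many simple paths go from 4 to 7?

4–2–7
4–6–2–7
4–7

3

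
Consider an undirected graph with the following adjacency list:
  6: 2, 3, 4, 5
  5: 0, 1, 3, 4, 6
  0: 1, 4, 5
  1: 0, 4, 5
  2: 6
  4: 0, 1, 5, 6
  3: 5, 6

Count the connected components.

From 0: component {0, 1, 2, 3, 4, 5, 6}.
That's 1 component.

1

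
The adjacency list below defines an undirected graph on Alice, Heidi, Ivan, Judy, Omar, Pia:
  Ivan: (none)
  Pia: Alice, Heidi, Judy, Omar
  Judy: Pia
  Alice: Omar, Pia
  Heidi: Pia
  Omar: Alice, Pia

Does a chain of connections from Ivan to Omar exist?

No

Ivan has no edges, so nothing is reachable from it.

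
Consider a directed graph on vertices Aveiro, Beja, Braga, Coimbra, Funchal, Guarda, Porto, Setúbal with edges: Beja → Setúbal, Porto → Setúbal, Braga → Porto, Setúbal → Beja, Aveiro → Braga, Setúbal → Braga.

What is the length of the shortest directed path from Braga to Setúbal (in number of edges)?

Distance 0: Braga.
Distance 1: Porto.
Distance 2: Setúbal — contains Setúbal.

2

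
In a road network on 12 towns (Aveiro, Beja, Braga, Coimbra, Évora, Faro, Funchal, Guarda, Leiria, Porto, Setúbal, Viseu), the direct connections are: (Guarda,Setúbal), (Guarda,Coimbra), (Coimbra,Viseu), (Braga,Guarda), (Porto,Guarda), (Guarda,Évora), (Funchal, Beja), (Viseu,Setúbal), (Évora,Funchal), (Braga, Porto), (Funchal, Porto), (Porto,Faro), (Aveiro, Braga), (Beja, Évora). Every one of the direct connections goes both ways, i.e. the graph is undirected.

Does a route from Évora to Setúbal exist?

Yes

Explore from Évora.
Distance 1: reach Beja, Funchal, Guarda.
Distance 2: reach Braga, Coimbra, Porto, Setúbal.
Found Setúbal.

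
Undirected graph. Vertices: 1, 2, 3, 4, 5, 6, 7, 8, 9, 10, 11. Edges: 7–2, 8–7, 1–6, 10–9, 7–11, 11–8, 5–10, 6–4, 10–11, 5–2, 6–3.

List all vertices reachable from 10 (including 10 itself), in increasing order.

Start at 10.
Its neighbours: 5, 9, 11.
Then their neighbours: 2, 7, 8.
Nothing further is reachable.

2, 5, 7, 8, 9, 10, 11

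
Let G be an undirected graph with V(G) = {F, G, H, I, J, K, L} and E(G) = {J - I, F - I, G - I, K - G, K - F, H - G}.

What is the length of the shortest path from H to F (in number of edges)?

3

Distance 0: H.
Distance 1: G.
Distance 2: I, K.
Distance 3: F, J — contains F.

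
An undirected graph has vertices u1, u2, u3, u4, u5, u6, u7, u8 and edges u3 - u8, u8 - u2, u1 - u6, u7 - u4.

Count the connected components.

4

From u1: component {u1, u6}.
From u2: component {u2, u3, u8}.
From u4: component {u4, u7}.
From u5: component {u5}.
That's 4 components.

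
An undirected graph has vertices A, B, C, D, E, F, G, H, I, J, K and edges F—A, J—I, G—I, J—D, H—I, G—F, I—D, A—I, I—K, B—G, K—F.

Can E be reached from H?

No

Explore from H.
Distance 1: reach I.
Distance 2: reach A, D, G, J, K.
Distance 3: reach B, F.
The search is exhausted without reaching E; it lies in a different component.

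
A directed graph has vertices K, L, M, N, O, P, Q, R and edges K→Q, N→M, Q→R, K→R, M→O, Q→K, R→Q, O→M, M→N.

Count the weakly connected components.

From K: component {K, Q, R}.
From L: component {L}.
From M: component {M, N, O}.
From P: component {P}.
That's 4 components.

4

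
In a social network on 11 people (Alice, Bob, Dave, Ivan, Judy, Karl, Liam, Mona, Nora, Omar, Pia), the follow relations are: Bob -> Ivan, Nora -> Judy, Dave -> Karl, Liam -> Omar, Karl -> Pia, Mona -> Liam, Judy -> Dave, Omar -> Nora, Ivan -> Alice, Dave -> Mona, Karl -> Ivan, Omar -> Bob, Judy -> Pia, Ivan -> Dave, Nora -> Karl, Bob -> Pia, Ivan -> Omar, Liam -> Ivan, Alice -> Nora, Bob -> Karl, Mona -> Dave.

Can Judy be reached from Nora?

Explore from Nora.
Distance 1: reach Judy, Karl.
Found Judy.

Yes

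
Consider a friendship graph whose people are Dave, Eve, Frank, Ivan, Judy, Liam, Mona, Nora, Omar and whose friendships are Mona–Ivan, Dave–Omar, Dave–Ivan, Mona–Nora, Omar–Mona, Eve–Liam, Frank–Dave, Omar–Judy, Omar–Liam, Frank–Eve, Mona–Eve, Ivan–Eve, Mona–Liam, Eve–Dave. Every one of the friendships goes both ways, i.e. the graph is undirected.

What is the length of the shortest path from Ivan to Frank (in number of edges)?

Distance 0: Ivan.
Distance 1: Dave, Eve, Mona.
Distance 2: Frank, Liam, Nora, Omar — contains Frank.

2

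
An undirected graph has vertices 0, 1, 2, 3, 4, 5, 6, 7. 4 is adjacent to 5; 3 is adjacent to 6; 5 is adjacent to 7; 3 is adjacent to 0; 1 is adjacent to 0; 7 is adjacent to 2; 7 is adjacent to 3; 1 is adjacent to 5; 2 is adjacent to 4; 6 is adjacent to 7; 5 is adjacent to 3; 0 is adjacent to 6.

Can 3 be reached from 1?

Yes

Explore from 1.
Distance 1: reach 0, 5.
Distance 2: reach 3, 4, 6, 7.
Found 3.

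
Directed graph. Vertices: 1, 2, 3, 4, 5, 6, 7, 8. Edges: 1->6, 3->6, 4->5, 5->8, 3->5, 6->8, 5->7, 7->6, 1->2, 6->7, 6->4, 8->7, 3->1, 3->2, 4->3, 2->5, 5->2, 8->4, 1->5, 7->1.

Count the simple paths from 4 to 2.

13

4→3→1→2
4→3→1→5→2
4→3→2
4→3→5→2
4→3→5→7→1→2
4→3→5→8→7→1→2
4→3→6→7→1→2
4→3→6→7→1→5→2
4→3→6→8→7→1→2
4→3→6→8→7→1→5→2
4→5→2
4→5→7→1→2
4→5→8→7→1→2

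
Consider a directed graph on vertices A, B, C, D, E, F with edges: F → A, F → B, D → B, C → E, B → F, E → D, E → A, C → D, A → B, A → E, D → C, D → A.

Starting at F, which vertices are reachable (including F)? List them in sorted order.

A, B, C, D, E, F

Start at F.
Its neighbours: A, B.
Then their neighbours: E.
Then next layer: D.
Then next layer: C.
Every vertex is now reached.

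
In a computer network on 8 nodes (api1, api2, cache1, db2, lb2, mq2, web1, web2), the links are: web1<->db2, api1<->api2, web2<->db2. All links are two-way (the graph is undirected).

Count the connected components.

From api1: component {api1, api2}.
From cache1: component {cache1}.
From db2: component {db2, web1, web2}.
From lb2: component {lb2}.
From mq2: component {mq2}.
That's 5 components.

5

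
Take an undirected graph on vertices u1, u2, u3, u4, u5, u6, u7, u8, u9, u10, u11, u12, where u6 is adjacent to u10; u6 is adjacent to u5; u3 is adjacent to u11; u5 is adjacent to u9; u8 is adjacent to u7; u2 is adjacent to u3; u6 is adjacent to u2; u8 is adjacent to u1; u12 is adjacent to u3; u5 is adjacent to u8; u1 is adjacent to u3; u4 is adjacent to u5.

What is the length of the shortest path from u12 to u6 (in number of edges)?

Distance 0: u12.
Distance 1: u3.
Distance 2: u1, u2, u11.
Distance 3: u6, u8 — contains u6.

3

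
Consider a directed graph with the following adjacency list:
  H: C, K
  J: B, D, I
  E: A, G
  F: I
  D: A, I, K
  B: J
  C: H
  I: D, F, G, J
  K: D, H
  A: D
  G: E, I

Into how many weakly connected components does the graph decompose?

1

From A: component {A, B, C, D, E, F, G, H, I, J, K}.
That's 1 component.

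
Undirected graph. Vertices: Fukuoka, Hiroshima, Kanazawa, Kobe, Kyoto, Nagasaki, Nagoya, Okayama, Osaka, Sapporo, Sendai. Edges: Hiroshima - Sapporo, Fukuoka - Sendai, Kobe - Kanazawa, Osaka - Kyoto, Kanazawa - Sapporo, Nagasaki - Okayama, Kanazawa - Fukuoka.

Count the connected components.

4

From Fukuoka: component {Fukuoka, Hiroshima, Kanazawa, Kobe, Sapporo, Sendai}.
From Kyoto: component {Kyoto, Osaka}.
From Nagasaki: component {Nagasaki, Okayama}.
From Nagoya: component {Nagoya}.
That's 4 components.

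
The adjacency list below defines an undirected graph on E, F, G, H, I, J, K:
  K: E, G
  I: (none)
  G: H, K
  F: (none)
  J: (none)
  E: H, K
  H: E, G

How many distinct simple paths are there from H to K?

2

H–E–K
H–G–K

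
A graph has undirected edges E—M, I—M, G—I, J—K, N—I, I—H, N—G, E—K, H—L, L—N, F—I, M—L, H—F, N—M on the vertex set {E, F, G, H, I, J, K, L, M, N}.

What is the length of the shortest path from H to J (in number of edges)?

5

Distance 0: H.
Distance 1: F, I, L.
Distance 2: G, M, N.
Distance 3: E.
Distance 4: K.
Distance 5: J — contains J.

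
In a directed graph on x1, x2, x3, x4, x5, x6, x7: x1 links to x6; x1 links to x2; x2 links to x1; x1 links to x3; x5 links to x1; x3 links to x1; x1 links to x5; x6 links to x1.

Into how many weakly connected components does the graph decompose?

From x1: component {x1, x2, x3, x5, x6}.
From x4: component {x4}.
From x7: component {x7}.
That's 3 components.

3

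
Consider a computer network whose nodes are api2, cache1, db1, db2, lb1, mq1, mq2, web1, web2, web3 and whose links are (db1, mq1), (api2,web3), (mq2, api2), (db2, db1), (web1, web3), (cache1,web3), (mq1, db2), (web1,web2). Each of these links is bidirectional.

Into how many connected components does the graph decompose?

From api2: component {api2, cache1, mq2, web1, web2, web3}.
From db1: component {db1, db2, mq1}.
From lb1: component {lb1}.
That's 3 components.

3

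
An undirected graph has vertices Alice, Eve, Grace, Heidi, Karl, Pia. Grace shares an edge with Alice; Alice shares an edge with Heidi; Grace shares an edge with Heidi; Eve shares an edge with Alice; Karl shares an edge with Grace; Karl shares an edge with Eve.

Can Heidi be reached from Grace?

Yes

Explore from Grace.
Distance 1: reach Alice, Heidi, Karl.
Found Heidi.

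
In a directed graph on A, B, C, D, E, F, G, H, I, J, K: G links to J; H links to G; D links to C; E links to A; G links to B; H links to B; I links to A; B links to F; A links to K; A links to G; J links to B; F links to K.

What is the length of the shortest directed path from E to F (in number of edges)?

4

Distance 0: E.
Distance 1: A.
Distance 2: G, K.
Distance 3: B, J.
Distance 4: F — contains F.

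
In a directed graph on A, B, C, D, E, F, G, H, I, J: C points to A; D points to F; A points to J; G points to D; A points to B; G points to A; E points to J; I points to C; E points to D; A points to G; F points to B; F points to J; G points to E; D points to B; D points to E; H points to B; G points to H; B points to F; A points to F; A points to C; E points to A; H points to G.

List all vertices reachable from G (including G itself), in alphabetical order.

A, B, C, D, E, F, G, H, J

Start at G.
Its neighbours: A, D, E, H.
Then their neighbours: B, C, F, J.
Nothing further is reachable.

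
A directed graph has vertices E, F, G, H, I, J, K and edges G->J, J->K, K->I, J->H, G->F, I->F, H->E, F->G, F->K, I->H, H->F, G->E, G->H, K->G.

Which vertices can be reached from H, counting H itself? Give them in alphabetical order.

E, F, G, H, I, J, K

Start at H.
Its neighbours: E, F.
Then their neighbours: G, K.
Then next layer: I, J.
Every vertex is now reached.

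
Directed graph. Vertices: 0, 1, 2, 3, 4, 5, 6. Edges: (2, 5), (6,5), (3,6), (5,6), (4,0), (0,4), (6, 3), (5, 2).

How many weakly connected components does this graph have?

From 0: component {0, 4}.
From 1: component {1}.
From 2: component {2, 3, 5, 6}.
That's 3 components.

3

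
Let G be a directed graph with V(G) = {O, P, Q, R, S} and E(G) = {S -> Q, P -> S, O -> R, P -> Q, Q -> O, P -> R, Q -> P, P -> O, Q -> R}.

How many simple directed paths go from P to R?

P→O→R
P→Q→O→R
P→Q→R
P→R
P→S→Q→O→R
P→S→Q→R

6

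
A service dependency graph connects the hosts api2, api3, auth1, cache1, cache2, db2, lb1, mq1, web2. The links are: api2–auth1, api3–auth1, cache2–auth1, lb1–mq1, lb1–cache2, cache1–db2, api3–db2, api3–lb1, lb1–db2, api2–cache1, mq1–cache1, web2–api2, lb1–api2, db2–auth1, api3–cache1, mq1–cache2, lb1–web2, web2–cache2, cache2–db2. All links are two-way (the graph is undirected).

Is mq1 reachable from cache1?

Yes

Explore from cache1.
Distance 1: reach api2, api3, db2, mq1.
Found mq1.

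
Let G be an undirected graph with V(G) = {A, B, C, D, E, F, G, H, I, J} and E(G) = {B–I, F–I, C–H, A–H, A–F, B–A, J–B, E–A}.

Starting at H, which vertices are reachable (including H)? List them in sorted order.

A, B, C, E, F, H, I, J

Start at H.
Its neighbours: A, C.
Then their neighbours: B, E, F.
Then next layer: I, J.
Nothing further is reachable.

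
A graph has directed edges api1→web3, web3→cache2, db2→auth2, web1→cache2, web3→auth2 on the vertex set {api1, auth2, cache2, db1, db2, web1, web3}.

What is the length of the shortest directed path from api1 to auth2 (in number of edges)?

2

Distance 0: api1.
Distance 1: web3.
Distance 2: auth2, cache2 — contains auth2.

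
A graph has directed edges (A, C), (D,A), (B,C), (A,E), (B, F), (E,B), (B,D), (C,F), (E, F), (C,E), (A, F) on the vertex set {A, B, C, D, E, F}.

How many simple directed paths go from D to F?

D→A→C→E→B→F
D→A→C→E→F
D→A→C→F
D→A→E→B→C→F
D→A→E→B→F
D→A→E→F
D→A→F

7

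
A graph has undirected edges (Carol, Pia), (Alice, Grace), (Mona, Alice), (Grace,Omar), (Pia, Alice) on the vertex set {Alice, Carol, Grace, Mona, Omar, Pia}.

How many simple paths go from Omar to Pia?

1

Omar–Grace–Alice–Pia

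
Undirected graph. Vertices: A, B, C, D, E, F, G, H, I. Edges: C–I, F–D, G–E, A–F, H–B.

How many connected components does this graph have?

4

From A: component {A, D, F}.
From B: component {B, H}.
From C: component {C, I}.
From E: component {E, G}.
That's 4 components.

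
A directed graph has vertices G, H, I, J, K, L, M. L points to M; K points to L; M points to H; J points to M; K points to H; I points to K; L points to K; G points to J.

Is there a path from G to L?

No

Explore from G.
Distance 1: reach J.
Distance 2: reach M.
Distance 3: reach H.
The search from G is exhausted; no directed path reaches L.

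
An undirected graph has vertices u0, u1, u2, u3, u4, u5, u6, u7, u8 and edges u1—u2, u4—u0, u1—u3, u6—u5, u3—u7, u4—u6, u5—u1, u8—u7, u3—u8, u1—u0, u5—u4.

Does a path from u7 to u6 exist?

Yes

Explore from u7.
Distance 1: reach u3, u8.
Distance 2: reach u1.
Distance 3: reach u0, u2, u5.
Distance 4: reach u4, u6.
Found u6.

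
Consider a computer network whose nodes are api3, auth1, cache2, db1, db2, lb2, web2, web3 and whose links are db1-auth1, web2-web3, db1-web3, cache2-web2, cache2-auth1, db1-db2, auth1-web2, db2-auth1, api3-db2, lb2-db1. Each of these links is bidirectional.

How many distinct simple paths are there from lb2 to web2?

5

lb2–db1–auth1–cache2–web2
lb2–db1–auth1–web2
lb2–db1–db2–auth1–cache2–web2
lb2–db1–db2–auth1–web2
lb2–db1–web3–web2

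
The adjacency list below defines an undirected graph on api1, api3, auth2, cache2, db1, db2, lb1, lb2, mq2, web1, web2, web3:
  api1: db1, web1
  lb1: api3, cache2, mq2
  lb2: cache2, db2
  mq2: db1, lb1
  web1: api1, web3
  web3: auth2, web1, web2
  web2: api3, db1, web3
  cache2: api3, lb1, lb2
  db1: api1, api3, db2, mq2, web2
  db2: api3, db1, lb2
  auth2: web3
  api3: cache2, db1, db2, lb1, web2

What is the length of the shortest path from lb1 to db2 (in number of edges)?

2

Distance 0: lb1.
Distance 1: api3, cache2, mq2.
Distance 2: db1, db2, lb2, web2 — contains db2.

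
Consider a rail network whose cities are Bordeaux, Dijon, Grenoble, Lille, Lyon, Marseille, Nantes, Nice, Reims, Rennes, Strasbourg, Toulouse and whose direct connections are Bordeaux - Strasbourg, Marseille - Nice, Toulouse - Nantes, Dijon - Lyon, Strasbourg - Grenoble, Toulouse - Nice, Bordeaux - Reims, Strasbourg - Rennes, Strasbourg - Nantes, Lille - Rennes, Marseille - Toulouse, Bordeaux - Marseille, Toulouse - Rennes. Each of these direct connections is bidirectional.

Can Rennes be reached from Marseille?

Explore from Marseille.
Distance 1: reach Bordeaux, Nice, Toulouse.
Distance 2: reach Nantes, Reims, Rennes, Strasbourg.
Found Rennes.

Yes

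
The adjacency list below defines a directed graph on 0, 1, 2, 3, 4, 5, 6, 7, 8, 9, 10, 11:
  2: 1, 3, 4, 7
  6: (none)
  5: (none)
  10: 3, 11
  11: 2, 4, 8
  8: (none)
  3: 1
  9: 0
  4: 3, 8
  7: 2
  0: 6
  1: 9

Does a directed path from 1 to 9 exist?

Yes

Explore from 1.
Distance 1: reach 9.
Found 9.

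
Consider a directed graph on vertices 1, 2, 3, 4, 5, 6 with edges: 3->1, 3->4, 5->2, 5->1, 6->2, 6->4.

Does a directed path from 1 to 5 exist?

No

1 has no outgoing edges, so nothing is reachable from it.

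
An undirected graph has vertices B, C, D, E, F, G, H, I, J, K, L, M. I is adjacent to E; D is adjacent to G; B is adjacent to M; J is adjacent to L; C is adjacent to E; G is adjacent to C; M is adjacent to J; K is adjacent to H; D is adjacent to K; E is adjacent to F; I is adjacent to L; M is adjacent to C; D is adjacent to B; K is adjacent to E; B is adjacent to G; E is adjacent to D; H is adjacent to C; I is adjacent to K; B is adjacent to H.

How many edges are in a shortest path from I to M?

3

Distance 0: I.
Distance 1: E, K, L.
Distance 2: C, D, F, H, J.
Distance 3: B, G, M — contains M.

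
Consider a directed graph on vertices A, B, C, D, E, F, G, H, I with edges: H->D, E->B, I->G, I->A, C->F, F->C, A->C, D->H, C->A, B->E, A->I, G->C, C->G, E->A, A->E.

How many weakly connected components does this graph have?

From A: component {A, B, C, E, F, G, I}.
From D: component {D, H}.
That's 2 components.

2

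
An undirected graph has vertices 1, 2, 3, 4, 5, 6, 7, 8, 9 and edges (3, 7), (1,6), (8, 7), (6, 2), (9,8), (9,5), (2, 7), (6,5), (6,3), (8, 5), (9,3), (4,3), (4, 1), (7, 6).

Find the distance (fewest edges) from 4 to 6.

Distance 0: 4.
Distance 1: 1, 3.
Distance 2: 6, 7, 9 — contains 6.

2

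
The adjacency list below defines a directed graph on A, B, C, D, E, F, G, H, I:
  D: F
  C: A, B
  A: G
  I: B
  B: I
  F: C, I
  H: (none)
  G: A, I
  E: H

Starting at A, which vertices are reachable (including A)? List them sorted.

A, B, G, I

Start at A.
Its neighbours: G.
Then their neighbours: I.
Then next layer: B.
Nothing further is reachable.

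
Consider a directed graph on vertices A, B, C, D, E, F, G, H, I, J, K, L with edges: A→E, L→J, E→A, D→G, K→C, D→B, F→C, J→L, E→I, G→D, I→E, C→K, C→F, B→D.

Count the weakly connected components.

5

From A: component {A, E, I}.
From B: component {B, D, G}.
From C: component {C, F, K}.
From H: component {H}.
From J: component {J, L}.
That's 5 components.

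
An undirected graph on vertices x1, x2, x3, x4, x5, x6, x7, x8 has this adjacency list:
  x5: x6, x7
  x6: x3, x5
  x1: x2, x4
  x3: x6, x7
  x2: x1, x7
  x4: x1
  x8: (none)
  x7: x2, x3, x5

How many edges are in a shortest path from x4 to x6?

Distance 0: x4.
Distance 1: x1.
Distance 2: x2.
Distance 3: x7.
Distance 4: x3, x5.
Distance 5: x6 — contains x6.

5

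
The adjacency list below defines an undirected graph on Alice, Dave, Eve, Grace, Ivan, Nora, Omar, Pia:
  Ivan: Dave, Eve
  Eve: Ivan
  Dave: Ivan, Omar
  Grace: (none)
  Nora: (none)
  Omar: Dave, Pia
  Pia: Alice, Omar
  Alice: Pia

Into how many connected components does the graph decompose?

From Alice: component {Alice, Dave, Eve, Ivan, Omar, Pia}.
From Grace: component {Grace}.
From Nora: component {Nora}.
That's 3 components.

3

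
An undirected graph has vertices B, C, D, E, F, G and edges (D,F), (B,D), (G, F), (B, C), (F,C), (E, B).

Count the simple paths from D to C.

D–B–C
D–F–C

2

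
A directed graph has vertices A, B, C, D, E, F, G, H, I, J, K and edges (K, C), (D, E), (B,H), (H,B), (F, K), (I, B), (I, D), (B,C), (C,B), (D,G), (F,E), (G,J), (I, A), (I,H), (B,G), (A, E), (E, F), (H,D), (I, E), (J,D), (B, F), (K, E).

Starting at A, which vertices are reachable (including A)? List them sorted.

A, B, C, D, E, F, G, H, J, K

Start at A.
Its neighbours: E.
Then their neighbours: F.
Then next layer: K.
Then next layer: C.
Then next layer: B.
Then next layer: G, H.
Then next layer: D, J.
Nothing further is reachable.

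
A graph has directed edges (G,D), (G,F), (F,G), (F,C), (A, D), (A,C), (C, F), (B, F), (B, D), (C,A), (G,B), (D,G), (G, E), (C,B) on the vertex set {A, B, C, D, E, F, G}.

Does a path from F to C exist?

Yes

Explore from F.
Distance 1: reach C, G.
Found C.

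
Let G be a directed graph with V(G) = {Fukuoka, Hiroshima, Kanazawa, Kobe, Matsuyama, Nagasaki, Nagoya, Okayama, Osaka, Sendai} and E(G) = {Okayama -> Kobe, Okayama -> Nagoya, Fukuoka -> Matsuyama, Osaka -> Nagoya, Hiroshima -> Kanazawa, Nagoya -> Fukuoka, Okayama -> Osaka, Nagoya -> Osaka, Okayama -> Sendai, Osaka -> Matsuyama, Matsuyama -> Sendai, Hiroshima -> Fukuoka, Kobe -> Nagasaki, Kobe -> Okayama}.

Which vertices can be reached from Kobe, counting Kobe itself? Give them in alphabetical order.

Start at Kobe.
Its neighbours: Nagasaki, Okayama.
Then their neighbours: Nagoya, Osaka, Sendai.
Then next layer: Fukuoka, Matsuyama.
Nothing further is reachable.

Fukuoka, Kobe, Matsuyama, Nagasaki, Nagoya, Okayama, Osaka, Sendai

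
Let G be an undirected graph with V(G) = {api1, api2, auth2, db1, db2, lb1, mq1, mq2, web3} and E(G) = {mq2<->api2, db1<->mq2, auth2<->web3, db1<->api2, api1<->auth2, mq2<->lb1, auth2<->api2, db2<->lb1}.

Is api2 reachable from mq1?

No

mq1 has no edges, so nothing is reachable from it.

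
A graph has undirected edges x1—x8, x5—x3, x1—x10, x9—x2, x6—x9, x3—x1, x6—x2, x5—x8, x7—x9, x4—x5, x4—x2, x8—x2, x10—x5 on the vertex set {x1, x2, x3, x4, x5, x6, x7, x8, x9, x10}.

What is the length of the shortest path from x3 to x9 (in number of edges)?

Distance 0: x3.
Distance 1: x1, x5.
Distance 2: x4, x8, x10.
Distance 3: x2.
Distance 4: x6, x9 — contains x9.

4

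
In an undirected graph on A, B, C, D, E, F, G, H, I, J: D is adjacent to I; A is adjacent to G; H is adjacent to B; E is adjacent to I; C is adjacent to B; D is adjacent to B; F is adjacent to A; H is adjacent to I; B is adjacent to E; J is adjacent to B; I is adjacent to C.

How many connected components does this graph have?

2

From A: component {A, F, G}.
From B: component {B, C, D, E, H, I, J}.
That's 2 components.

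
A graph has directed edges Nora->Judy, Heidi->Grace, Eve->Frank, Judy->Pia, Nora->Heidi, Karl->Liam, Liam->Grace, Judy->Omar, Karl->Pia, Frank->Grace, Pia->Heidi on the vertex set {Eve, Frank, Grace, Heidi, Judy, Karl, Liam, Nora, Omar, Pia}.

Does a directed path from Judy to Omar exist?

Explore from Judy.
Distance 1: reach Omar, Pia.
Found Omar.

Yes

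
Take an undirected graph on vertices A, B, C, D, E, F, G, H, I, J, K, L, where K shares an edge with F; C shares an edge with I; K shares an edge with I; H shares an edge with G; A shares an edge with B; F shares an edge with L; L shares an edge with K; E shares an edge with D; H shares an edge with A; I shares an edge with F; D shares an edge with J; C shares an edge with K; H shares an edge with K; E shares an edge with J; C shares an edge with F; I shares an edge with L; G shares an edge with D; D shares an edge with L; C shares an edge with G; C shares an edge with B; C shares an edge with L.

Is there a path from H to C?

Yes

Explore from H.
Distance 1: reach A, G, K.
Distance 2: reach B, C, D, F, I, L.
Found C.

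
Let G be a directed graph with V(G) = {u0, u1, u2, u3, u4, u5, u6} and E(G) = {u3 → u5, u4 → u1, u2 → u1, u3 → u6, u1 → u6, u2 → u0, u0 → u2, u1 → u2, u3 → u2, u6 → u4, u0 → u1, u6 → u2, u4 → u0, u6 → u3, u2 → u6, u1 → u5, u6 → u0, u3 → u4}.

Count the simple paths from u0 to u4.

8

u0→u1→u2→u6→u3→u4
u0→u1→u2→u6→u4
u0→u1→u6→u3→u4
u0→u1→u6→u4
u0→u2→u1→u6→u3→u4
u0→u2→u1→u6→u4
u0→u2→u6→u3→u4
u0→u2→u6→u4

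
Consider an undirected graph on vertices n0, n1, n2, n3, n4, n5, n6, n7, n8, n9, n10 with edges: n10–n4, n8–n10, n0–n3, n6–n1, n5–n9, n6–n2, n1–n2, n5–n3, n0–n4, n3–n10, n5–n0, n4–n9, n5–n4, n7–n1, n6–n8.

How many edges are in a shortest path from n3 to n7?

5

Distance 0: n3.
Distance 1: n0, n5, n10.
Distance 2: n4, n8, n9.
Distance 3: n6.
Distance 4: n1, n2.
Distance 5: n7 — contains n7.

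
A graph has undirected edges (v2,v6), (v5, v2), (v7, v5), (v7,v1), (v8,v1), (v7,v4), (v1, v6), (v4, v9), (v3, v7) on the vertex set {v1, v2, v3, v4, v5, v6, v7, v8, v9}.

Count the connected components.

From v1: component {v1, v2, v3, v4, v5, v6, v7, v8, v9}.
That's 1 component.

1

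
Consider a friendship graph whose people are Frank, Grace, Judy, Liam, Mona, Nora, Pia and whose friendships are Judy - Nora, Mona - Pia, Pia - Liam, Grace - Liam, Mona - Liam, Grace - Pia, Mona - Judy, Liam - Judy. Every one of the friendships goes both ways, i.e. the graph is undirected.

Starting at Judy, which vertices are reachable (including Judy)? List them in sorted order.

Grace, Judy, Liam, Mona, Nora, Pia

Start at Judy.
Its neighbours: Liam, Mona, Nora.
Then their neighbours: Grace, Pia.
Nothing further is reachable.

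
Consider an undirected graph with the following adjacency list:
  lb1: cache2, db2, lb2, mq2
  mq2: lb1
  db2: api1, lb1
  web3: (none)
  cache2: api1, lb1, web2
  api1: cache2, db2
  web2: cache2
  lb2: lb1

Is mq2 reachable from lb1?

Yes

Explore from lb1.
Distance 1: reach cache2, db2, lb2, mq2.
Found mq2.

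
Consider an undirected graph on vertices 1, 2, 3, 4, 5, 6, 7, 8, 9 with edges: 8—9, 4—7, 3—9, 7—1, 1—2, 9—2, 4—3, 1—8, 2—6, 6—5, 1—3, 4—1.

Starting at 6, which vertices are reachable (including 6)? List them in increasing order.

1, 2, 3, 4, 5, 6, 7, 8, 9

Start at 6.
Its neighbours: 2, 5.
Then their neighbours: 1, 9.
Then next layer: 3, 4, 7, 8.
Every vertex is now reached.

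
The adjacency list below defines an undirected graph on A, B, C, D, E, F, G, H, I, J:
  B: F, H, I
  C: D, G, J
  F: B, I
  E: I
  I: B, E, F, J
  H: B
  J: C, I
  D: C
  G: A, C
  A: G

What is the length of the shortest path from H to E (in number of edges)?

Distance 0: H.
Distance 1: B.
Distance 2: F, I.
Distance 3: E, J — contains E.

3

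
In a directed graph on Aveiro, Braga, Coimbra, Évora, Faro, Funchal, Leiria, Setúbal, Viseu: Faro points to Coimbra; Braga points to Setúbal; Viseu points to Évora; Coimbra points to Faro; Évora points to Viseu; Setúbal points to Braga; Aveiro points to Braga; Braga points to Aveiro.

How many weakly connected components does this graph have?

From Aveiro: component {Aveiro, Braga, Setúbal}.
From Coimbra: component {Coimbra, Faro}.
From Évora: component {Évora, Viseu}.
From Funchal: component {Funchal}.
From Leiria: component {Leiria}.
That's 5 components.

5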